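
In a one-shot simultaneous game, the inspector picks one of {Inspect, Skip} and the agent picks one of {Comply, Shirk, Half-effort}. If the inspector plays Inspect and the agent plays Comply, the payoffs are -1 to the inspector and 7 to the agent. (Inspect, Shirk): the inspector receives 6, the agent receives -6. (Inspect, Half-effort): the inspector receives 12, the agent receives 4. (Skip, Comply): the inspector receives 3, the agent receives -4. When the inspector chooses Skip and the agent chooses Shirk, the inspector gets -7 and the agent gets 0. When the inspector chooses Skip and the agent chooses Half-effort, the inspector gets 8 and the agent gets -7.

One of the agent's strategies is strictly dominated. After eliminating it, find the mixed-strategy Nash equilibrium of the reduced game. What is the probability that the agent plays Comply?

q = 13/17

The agent's strategy Half-effort is strictly dominated by Comply: 7 > 4 and -4 > -7. Eliminate Half-effort.
Set the inspector's expected payoff from Inspect equal to that from Skip:
  the inspector's expected payoff from Inspect: q·(-1) + (1−q)·6 = -7q + 6
  the inspector's expected payoff from Skip: q·3 + (1−q)·(-7) = 10q - 7
  -7q + 6 = 10q - 7  ⇒  -17q = -13  ⇒  q = 13/17.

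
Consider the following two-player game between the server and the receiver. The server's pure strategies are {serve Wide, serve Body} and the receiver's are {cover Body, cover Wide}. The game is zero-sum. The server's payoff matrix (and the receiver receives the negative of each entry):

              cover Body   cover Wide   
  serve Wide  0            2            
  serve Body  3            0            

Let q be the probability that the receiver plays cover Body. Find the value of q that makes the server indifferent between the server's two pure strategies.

The server's indifference between serve Wide and serve Body determines the receiver's mixing probability q:
  the server's payoff to serve Wide: q·0 + (1−q)·2 = -2q + 2
  the server's payoff to serve Body: q·3 + (1−q)·0 = 3q
  -2q + 2 = 3q  ⇒  -5q = -2  ⇒  q = 2/5.

q = 2/5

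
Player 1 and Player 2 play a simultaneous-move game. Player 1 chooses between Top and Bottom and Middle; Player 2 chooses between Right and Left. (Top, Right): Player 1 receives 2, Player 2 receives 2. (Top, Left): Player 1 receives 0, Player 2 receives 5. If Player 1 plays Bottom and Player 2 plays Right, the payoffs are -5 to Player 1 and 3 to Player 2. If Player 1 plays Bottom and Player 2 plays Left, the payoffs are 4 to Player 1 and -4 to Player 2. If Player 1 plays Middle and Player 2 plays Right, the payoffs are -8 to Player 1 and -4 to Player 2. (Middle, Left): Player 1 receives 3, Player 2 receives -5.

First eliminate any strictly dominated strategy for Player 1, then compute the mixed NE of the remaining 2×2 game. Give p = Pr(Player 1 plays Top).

p = 7/10

Player 1's strategy Middle is strictly dominated by Bottom: -5 > -8 and 4 > 3. Eliminate Middle.
In a mixed equilibrium Player 2 is indifferent between Right and Left; this condition fixes p.
  Player 2's payoff from Right: p·2 + (1−p)·3 = -p + 3
  Player 2's payoff from Left: p·5 + (1−p)·(-4) = 9p - 4
  -p + 3 = 9p - 4  ⇒  -10p = -7  ⇒  p = 7/10.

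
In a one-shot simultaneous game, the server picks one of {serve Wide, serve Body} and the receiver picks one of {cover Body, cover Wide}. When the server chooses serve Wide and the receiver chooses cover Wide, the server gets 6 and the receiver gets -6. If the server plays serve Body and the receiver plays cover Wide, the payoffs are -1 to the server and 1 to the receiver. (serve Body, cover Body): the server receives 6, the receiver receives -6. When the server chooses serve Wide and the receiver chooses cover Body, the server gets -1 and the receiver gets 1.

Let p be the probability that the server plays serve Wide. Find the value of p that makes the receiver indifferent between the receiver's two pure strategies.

p = 1/2

Set the receiver's expected payoff from cover Body equal to that from cover Wide:
  the receiver's payoff from cover Body: p·1 + (1−p)·(-6) = 7p - 6
  the receiver's payoff from cover Wide: p·(-6) + (1−p)·1 = -7p + 1
  7p - 6 = -7p + 1  ⇒  14p = 7  ⇒  p = 1/2.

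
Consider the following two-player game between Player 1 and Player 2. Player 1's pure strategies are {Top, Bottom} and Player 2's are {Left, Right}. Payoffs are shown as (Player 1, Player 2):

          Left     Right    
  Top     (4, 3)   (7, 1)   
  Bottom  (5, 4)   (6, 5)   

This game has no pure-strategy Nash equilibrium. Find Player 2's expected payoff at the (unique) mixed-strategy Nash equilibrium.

In a mixed equilibrium Player 2 is indifferent between Left and Right; this condition fixes p.
  Player 2's payoff from Left: p·3 + (1−p)·4 = -p + 4
  Player 2's payoff from Right: p·1 + (1−p)·5 = -4p + 5
  -p + 4 = -4p + 5  ⇒  3p = 1  ⇒  p = 1/3.
At equilibrium Player 2 is indifferent across columns, so Player 2's payoff equals the payoff from Left: (1/3)·3 + (2/3)·4 = 11/3.

11/3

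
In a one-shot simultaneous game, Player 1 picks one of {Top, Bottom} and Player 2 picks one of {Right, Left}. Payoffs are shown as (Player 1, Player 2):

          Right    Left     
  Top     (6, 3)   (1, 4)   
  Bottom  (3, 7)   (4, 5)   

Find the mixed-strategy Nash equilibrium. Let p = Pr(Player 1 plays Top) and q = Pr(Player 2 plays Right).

p = 2/3, q = 1/2

For Player 2 to be willing to mix, Player 2 must be indifferent between Right and Left, which pins down Player 1's mix.
  Player 2's expected payoff from Right: p·3 + (1−p)·7 = -4p + 7
  Player 2's expected payoff from Left: p·4 + (1−p)·5 = -p + 5
  -4p + 7 = -p + 5  ⇒  -3p = -2  ⇒  p = 2/3.
Player 2's mix must leave Player 1 indifferent between Top and Bottom.
  Player 1's payoff from Top: q·6 + (1−q)·1 = 5q + 1
  Player 1's payoff from Bottom: q·3 + (1−q)·4 = -q + 4
  5q + 1 = -q + 4  ⇒  6q = 3  ⇒  q = 1/2.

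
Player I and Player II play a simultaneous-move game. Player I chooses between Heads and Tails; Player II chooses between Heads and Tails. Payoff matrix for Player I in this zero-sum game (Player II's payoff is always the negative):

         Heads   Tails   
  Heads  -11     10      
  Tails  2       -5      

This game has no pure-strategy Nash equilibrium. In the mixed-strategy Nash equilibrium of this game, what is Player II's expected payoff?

5/4

Player I's mix must leave Player II indifferent between Heads and Tails.
  Player II's payoff to Heads: p·11 + (1−p)·(-2) = 13p - 2
  Player II's payoff to Tails: p·(-10) + (1−p)·5 = -15p + 5
  13p - 2 = -15p + 5  ⇒  28p = 7  ⇒  p = 1/4.
At equilibrium Player II is indifferent across columns, so Player II's payoff equals the payoff from Heads: (1/4)·11 + (3/4)·(-2) = 5/4.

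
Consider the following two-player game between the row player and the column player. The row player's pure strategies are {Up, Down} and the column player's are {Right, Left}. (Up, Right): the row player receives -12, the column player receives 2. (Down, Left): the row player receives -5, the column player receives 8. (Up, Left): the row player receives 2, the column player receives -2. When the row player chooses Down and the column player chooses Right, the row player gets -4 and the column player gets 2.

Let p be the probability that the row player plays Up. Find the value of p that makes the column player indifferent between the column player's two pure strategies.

p = 3/5

Set the column player's expected payoff from Right equal to that from Left:
  the column player's expected payoff from Right: p·2 + (1−p)·2 = 2
  the column player's expected payoff from Left: p·(-2) + (1−p)·8 = -10p + 8
  2 = -10p + 8  ⇒  10p = 6  ⇒  p = 3/5.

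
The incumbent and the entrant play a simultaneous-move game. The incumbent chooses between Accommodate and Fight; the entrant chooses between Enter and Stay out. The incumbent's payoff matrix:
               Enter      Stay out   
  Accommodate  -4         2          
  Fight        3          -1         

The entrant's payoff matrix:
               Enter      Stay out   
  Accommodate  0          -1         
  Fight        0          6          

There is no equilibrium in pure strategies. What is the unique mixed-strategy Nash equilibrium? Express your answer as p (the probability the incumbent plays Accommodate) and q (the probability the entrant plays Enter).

In a mixed equilibrium the entrant is indifferent between Enter and Stay out; this condition fixes p.
  the entrant's payoff from Enter: p·0 + (1−p)·0 = 0
  the entrant's payoff from Stay out: p·(-1) + (1−p)·6 = -7p + 6
  0 = -7p + 6  ⇒  7p = 6  ⇒  p = 6/7.
Set the incumbent's expected payoff from Accommodate equal to that from Fight:
  the incumbent's payoff to Accommodate: q·(-4) + (1−q)·2 = -6q + 2
  the incumbent's payoff to Fight: q·3 + (1−q)·(-1) = 4q - 1
  -6q + 2 = 4q - 1  ⇒  -10q = -3  ⇒  q = 3/10.

p = 6/7, q = 3/10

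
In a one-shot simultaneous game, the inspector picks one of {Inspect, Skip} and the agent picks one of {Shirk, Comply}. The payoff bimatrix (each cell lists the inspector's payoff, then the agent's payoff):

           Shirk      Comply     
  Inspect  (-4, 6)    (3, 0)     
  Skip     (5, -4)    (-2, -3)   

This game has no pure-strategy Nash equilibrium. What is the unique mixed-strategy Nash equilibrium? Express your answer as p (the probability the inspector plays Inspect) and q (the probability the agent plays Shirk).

p = 1/7, q = 5/14

In a mixed equilibrium the agent is indifferent between Shirk and Comply; this condition fixes p.
  the agent's expected payoff from Shirk: p·6 + (1−p)·(-4) = 10p - 4
  the agent's expected payoff from Comply: p·0 + (1−p)·(-3) = 3p - 3
  10p - 4 = 3p - 3  ⇒  7p = 1  ⇒  p = 1/7.
The inspector's indifference between Inspect and Skip determines the agent's mixing probability q:
  the inspector's payoff to Inspect: q·(-4) + (1−q)·3 = -7q + 3
  the inspector's payoff to Skip: q·5 + (1−q)·(-2) = 7q - 2
  -7q + 3 = 7q - 2  ⇒  -14q = -5  ⇒  q = 5/14.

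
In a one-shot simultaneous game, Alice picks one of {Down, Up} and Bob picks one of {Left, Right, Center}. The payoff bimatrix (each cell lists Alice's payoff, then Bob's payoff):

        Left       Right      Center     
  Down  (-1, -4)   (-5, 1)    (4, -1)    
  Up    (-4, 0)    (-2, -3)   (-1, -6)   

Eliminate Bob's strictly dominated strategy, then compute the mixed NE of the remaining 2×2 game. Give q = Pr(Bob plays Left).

q = 1/2

Bob's strategy Center is strictly dominated by Right: 1 > -1 and -3 > -6. Eliminate Center.
For Alice to be willing to mix, Alice must be indifferent between Down and Up, which pins down Bob's mix.
  Alice's expected payoff from Down: q·(-1) + (1−q)·(-5) = 4q - 5
  Alice's expected payoff from Up: q·(-4) + (1−q)·(-2) = -2q - 2
  4q - 5 = -2q - 2  ⇒  6q = 3  ⇒  q = 1/2.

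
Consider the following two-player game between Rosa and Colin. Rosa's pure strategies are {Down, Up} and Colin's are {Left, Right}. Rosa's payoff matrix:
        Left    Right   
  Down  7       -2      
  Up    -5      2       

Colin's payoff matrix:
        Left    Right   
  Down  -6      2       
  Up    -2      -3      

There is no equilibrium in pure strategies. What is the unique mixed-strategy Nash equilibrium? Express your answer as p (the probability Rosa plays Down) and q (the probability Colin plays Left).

Rosa's mix must leave Colin indifferent between Left and Right.
  Colin's payoff from Left: p·(-6) + (1−p)·(-2) = -4p - 2
  Colin's payoff from Right: p·2 + (1−p)·(-3) = 5p - 3
  -4p - 2 = 5p - 3  ⇒  -9p = -1  ⇒  p = 1/9.
In a mixed equilibrium Rosa is indifferent between Down and Up; this condition fixes q.
  Rosa's payoff to Down: q·7 + (1−q)·(-2) = 9q - 2
  Rosa's payoff to Up: q·(-5) + (1−q)·2 = -7q + 2
  9q - 2 = -7q + 2  ⇒  16q = 4  ⇒  q = 1/4.

p = 1/9, q = 1/4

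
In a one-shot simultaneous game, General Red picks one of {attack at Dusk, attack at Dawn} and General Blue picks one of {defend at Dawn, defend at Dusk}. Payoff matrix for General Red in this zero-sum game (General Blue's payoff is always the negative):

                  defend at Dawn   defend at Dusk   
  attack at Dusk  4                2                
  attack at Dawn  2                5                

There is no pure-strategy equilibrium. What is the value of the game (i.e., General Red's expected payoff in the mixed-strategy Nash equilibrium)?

v = 16/5

Set General Red's expected payoff from attack at Dusk equal to that from attack at Dawn:
  General Red's payoff to attack at Dusk: q·4 + (1−q)·2 = 2q + 2
  General Red's payoff to attack at Dawn: q·2 + (1−q)·5 = -3q + 5
  2q + 2 = -3q + 5  ⇒  5q = 3  ⇒  q = 3/5.
The value is General Red's expected payoff against this mix (using attack at Dusk): (3/5)·4 + (2/5)·2 = 16/5.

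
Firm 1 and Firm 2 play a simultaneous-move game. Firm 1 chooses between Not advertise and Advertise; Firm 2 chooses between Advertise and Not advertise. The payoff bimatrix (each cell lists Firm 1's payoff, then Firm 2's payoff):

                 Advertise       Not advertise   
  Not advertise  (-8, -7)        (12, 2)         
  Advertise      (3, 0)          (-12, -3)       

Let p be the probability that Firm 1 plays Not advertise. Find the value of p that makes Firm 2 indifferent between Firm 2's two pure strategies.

p = 1/4

Set Firm 2's expected payoff from Advertise equal to that from Not advertise:
  Firm 2's expected payoff from Advertise: p·(-7) + (1−p)·0 = -7p
  Firm 2's expected payoff from Not advertise: p·2 + (1−p)·(-3) = 5p - 3
  -7p = 5p - 3  ⇒  -12p = -3  ⇒  p = 1/4.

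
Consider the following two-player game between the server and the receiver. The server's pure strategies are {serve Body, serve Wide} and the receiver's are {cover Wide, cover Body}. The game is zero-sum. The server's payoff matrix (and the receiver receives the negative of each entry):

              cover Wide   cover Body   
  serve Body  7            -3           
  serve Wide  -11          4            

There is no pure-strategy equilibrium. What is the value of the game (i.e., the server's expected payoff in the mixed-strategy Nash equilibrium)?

v = -1/5

In a mixed equilibrium the server is indifferent between serve Body and serve Wide; this condition fixes q.
  the server's payoff to serve Body: q·7 + (1−q)·(-3) = 10q - 3
  the server's payoff to serve Wide: q·(-11) + (1−q)·4 = -15q + 4
  10q - 3 = -15q + 4  ⇒  25q = 7  ⇒  q = 7/25.
The value is the server's expected payoff against this mix (using serve Body): (7/25)·7 + (18/25)·(-3) = -1/5.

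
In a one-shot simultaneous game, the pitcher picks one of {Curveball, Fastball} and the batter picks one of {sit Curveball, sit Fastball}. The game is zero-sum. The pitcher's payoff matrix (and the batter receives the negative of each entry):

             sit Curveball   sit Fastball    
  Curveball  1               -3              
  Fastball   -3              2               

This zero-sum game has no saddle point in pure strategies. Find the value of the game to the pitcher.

The pitcher's indifference between Curveball and Fastball determines the batter's mixing probability q:
  the pitcher's expected payoff from Curveball: q·1 + (1−q)·(-3) = 4q - 3
  the pitcher's expected payoff from Fastball: q·(-3) + (1−q)·2 = -5q + 2
  4q - 3 = -5q + 2  ⇒  9q = 5  ⇒  q = 5/9.
The value is the pitcher's expected payoff against this mix (using Curveball): (5/9)·1 + (4/9)·(-3) = -7/9.

v = -7/9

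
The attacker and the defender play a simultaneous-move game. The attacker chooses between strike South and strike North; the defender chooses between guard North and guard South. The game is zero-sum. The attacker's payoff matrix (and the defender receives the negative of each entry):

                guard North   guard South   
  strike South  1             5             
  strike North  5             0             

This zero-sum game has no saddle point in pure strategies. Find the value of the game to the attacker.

Set the attacker's expected payoff from strike South equal to that from strike North:
  the attacker's expected payoff from strike South: q·1 + (1−q)·5 = -4q + 5
  the attacker's expected payoff from strike North: q·5 + (1−q)·0 = 5q
  -4q + 5 = 5q  ⇒  -9q = -5  ⇒  q = 5/9.
The value is the attacker's expected payoff against this mix (using strike South): (5/9)·1 + (4/9)·5 = 25/9.

v = 25/9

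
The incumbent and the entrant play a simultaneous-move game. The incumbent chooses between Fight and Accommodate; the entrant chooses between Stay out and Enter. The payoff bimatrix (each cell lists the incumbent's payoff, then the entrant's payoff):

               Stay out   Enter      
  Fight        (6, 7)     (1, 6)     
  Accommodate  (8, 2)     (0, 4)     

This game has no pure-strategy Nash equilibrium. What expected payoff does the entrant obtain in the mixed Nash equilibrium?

16/3

The entrant's indifference between Stay out and Enter determines the incumbent's mixing probability p:
  the entrant's expected payoff from Stay out: p·7 + (1−p)·2 = 5p + 2
  the entrant's expected payoff from Enter: p·6 + (1−p)·4 = 2p + 4
  5p + 2 = 2p + 4  ⇒  3p = 2  ⇒  p = 2/3.
At equilibrium the entrant is indifferent across columns, so the entrant's payoff equals the payoff from Stay out: (2/3)·7 + (1/3)·2 = 16/3.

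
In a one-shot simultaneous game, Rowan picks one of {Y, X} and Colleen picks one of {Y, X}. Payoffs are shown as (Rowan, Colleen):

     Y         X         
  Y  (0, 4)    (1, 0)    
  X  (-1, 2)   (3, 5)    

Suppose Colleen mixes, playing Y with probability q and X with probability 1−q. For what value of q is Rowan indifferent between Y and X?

q = 2/3

Set Rowan's expected payoff from Y equal to that from X:
  Rowan's expected payoff from Y: q·0 + (1−q)·1 = -q + 1
  Rowan's expected payoff from X: q·(-1) + (1−q)·3 = -4q + 3
  -q + 1 = -4q + 3  ⇒  3q = 2  ⇒  q = 2/3.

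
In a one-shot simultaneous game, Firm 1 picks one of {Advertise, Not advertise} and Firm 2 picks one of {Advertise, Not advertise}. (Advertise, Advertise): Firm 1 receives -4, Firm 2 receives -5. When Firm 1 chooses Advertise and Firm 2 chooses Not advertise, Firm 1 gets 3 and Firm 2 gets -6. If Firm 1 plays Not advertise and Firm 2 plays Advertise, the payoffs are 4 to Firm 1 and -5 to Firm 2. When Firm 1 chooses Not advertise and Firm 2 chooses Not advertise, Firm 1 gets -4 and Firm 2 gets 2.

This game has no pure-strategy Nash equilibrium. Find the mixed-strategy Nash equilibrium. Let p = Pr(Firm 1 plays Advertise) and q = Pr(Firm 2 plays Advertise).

Set Firm 2's expected payoff from Advertise equal to that from Not advertise:
  Firm 2's payoff to Advertise: p·(-5) + (1−p)·(-5) = -5
  Firm 2's payoff to Not advertise: p·(-6) + (1−p)·2 = -8p + 2
  -5 = -8p + 2  ⇒  8p = 7  ⇒  p = 7/8.
For Firm 1 to be willing to mix, Firm 1 must be indifferent between Advertise and Not advertise, which pins down Firm 2's mix.
  Firm 1's payoff to Advertise: q·(-4) + (1−q)·3 = -7q + 3
  Firm 1's payoff to Not advertise: q·4 + (1−q)·(-4) = 8q - 4
  -7q + 3 = 8q - 4  ⇒  -15q = -7  ⇒  q = 7/15.

p = 7/8, q = 7/15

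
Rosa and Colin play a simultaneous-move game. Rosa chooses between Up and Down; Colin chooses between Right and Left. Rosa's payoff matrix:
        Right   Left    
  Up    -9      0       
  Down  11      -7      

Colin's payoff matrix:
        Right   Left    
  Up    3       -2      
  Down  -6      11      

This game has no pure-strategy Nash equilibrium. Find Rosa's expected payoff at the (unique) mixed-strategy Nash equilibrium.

-7/3

Set Rosa's expected payoff from Up equal to that from Down:
  Rosa's payoff to Up: q·(-9) + (1−q)·0 = -9q
  Rosa's payoff to Down: q·11 + (1−q)·(-7) = 18q - 7
  -9q = 18q - 7  ⇒  -27q = -7  ⇒  q = 7/27.
At equilibrium Rosa is indifferent across rows, so Rosa's payoff equals the payoff from Up: (7/27)·(-9) + (20/27)·0 = -7/3.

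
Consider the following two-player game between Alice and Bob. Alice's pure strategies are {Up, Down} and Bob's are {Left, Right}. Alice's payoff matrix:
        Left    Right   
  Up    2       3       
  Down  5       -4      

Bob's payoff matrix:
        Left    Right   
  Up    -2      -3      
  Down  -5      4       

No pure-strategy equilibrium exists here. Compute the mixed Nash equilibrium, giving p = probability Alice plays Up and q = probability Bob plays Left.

p = 9/10, q = 7/10

Set Bob's expected payoff from Left equal to that from Right:
  Bob's payoff from Left: p·(-2) + (1−p)·(-5) = 3p - 5
  Bob's payoff from Right: p·(-3) + (1−p)·4 = -7p + 4
  3p - 5 = -7p + 4  ⇒  10p = 9  ⇒  p = 9/10.
For Alice to be willing to mix, Alice must be indifferent between Up and Down, which pins down Bob's mix.
  Alice's payoff from Up: q·2 + (1−q)·3 = -q + 3
  Alice's payoff from Down: q·5 + (1−q)·(-4) = 9q - 4
  -q + 3 = 9q - 4  ⇒  -10q = -7  ⇒  q = 7/10.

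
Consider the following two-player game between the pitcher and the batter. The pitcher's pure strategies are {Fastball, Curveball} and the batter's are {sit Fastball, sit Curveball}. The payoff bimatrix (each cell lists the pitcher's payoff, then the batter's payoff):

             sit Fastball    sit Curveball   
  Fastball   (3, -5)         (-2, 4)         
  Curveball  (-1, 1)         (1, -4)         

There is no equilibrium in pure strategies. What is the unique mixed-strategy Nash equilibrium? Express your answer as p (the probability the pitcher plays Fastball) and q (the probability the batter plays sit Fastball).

p = 5/14, q = 3/7

The pitcher's mix must leave the batter indifferent between sit Fastball and sit Curveball.
  the batter's payoff from sit Fastball: p·(-5) + (1−p)·1 = -6p + 1
  the batter's payoff from sit Curveball: p·4 + (1−p)·(-4) = 8p - 4
  -6p + 1 = 8p - 4  ⇒  -14p = -5  ⇒  p = 5/14.
The pitcher's indifference between Fastball and Curveball determines the batter's mixing probability q:
  the pitcher's payoff from Fastball: q·3 + (1−q)·(-2) = 5q - 2
  the pitcher's payoff from Curveball: q·(-1) + (1−q)·1 = -2q + 1
  5q - 2 = -2q + 1  ⇒  7q = 3  ⇒  q = 3/7.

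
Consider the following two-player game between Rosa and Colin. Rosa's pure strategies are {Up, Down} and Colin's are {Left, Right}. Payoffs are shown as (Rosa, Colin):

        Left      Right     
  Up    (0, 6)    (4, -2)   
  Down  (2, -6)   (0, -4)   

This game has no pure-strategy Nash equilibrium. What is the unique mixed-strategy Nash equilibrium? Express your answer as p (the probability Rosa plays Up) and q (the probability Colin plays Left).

Set Colin's expected payoff from Left equal to that from Right:
  Colin's payoff from Left: p·6 + (1−p)·(-6) = 12p - 6
  Colin's payoff from Right: p·(-2) + (1−p)·(-4) = 2p - 4
  12p - 6 = 2p - 4  ⇒  10p = 2  ⇒  p = 1/5.
Rosa's indifference between Up and Down determines Colin's mixing probability q:
  Rosa's payoff to Up: q·0 + (1−q)·4 = -4q + 4
  Rosa's payoff to Down: q·2 + (1−q)·0 = 2q
  -4q + 4 = 2q  ⇒  -6q = -4  ⇒  q = 2/3.

p = 1/5, q = 2/3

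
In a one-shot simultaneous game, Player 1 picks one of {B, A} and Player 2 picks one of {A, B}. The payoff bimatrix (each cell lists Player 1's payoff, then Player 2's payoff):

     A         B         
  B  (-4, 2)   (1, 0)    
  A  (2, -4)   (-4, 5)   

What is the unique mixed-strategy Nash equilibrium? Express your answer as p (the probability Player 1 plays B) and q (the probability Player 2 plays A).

In a mixed equilibrium Player 2 is indifferent between A and B; this condition fixes p.
  Player 2's payoff from A: p·2 + (1−p)·(-4) = 6p - 4
  Player 2's payoff from B: p·0 + (1−p)·5 = -5p + 5
  6p - 4 = -5p + 5  ⇒  11p = 9  ⇒  p = 9/11.
Player 2's mix must leave Player 1 indifferent between B and A.
  Player 1's expected payoff from B: q·(-4) + (1−q)·1 = -5q + 1
  Player 1's expected payoff from A: q·2 + (1−q)·(-4) = 6q - 4
  -5q + 1 = 6q - 4  ⇒  -11q = -5  ⇒  q = 5/11.

p = 9/11, q = 5/11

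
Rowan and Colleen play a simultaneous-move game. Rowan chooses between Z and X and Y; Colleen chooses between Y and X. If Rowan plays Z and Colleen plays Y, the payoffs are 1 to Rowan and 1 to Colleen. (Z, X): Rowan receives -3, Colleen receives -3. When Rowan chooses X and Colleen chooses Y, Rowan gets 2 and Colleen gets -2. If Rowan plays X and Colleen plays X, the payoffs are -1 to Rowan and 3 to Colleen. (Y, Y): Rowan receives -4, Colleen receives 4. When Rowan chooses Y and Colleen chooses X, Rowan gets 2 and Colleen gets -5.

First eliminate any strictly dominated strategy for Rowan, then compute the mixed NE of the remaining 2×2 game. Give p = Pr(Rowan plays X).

Rowan's strategy Z is strictly dominated by X: 2 > 1 and -1 > -3. Eliminate Z.
Set Colleen's expected payoff from Y equal to that from X:
  Colleen's expected payoff from Y: p·(-2) + (1−p)·4 = -6p + 4
  Colleen's expected payoff from X: p·3 + (1−p)·(-5) = 8p - 5
  -6p + 4 = 8p - 5  ⇒  -14p = -9  ⇒  p = 9/14.

p = 9/14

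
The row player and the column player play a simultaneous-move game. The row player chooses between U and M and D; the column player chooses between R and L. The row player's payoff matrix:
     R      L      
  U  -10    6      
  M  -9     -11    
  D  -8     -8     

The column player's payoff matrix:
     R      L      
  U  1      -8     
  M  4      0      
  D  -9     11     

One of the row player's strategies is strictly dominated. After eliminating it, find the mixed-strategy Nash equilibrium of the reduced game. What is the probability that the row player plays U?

The row player's strategy M is strictly dominated by D: -8 > -9 and -8 > -11. Eliminate M.
Set the column player's expected payoff from R equal to that from L:
  the column player's payoff from R: p·1 + (1−p)·(-9) = 10p - 9
  the column player's payoff from L: p·(-8) + (1−p)·11 = -19p + 11
  10p - 9 = -19p + 11  ⇒  29p = 20  ⇒  p = 20/29.

p = 20/29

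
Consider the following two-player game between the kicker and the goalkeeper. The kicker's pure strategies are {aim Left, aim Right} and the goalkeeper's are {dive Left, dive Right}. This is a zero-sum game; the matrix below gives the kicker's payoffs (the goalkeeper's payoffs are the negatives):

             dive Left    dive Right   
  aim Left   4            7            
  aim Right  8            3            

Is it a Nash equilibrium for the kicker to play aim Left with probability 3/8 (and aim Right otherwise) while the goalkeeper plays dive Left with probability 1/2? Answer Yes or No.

Given the kicker's mix p = 3/8, the goalkeeper's payoff from dive Left is -13/2 but from dive Right is -9/2. The goalkeeper strictly prefers dive Right, so the goalkeeper would not mix.
So the proposed profile is not a Nash equilibrium.

No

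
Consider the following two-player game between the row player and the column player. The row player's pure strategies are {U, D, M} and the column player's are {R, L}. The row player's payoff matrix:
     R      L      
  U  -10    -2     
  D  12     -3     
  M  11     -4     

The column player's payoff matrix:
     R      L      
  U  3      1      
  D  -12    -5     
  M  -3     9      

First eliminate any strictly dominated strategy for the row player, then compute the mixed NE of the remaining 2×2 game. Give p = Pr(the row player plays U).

The row player's strategy M is strictly dominated by D: 12 > 11 and -3 > -4. Eliminate M.
For the column player to be willing to mix, the column player must be indifferent between R and L, which pins down the row player's mix.
  the column player's expected payoff from R: p·3 + (1−p)·(-12) = 15p - 12
  the column player's expected payoff from L: p·1 + (1−p)·(-5) = 6p - 5
  15p - 12 = 6p - 5  ⇒  9p = 7  ⇒  p = 7/9.

p = 7/9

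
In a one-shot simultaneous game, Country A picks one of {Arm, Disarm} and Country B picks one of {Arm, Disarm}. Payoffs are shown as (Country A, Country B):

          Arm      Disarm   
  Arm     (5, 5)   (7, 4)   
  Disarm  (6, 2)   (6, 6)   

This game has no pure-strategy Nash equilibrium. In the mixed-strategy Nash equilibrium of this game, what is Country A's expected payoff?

In a mixed equilibrium Country A is indifferent between Arm and Disarm; this condition fixes q.
  Country A's payoff from Arm: q·5 + (1−q)·7 = -2q + 7
  Country A's payoff from Disarm: q·6 + (1−q)·6 = 6
  -2q + 7 = 6  ⇒  -2q = -1  ⇒  q = 1/2.
At equilibrium Country A is indifferent across rows, so Country A's payoff equals the payoff from Arm: (1/2)·5 + (1/2)·7 = 6.

6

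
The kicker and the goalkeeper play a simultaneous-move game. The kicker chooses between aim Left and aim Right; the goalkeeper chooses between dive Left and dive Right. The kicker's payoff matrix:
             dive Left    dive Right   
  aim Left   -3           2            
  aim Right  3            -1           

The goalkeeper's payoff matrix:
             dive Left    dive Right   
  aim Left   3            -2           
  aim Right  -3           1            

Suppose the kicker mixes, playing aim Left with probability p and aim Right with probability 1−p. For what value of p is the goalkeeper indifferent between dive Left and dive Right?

In a mixed equilibrium the goalkeeper is indifferent between dive Left and dive Right; this condition fixes p.
  the goalkeeper's payoff to dive Left: p·3 + (1−p)·(-3) = 6p - 3
  the goalkeeper's payoff to dive Right: p·(-2) + (1−p)·1 = -3p + 1
  6p - 3 = -3p + 1  ⇒  9p = 4  ⇒  p = 4/9.

p = 4/9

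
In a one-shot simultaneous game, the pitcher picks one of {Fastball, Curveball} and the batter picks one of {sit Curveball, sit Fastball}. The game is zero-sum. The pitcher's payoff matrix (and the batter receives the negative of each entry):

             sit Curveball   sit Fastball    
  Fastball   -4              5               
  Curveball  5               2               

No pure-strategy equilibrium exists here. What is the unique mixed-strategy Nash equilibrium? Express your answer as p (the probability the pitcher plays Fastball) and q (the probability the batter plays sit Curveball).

The batter's indifference between sit Curveball and sit Fastball determines the pitcher's mixing probability p:
  the batter's payoff to sit Curveball: p·4 + (1−p)·(-5) = 9p - 5
  the batter's payoff to sit Fastball: p·(-5) + (1−p)·(-2) = -3p - 2
  9p - 5 = -3p - 2  ⇒  12p = 3  ⇒  p = 1/4.
The pitcher's indifference between Fastball and Curveball determines the batter's mixing probability q:
  the pitcher's expected payoff from Fastball: q·(-4) + (1−q)·5 = -9q + 5
  the pitcher's expected payoff from Curveball: q·5 + (1−q)·2 = 3q + 2
  -9q + 5 = 3q + 2  ⇒  -12q = -3  ⇒  q = 1/4.

p = 1/4, q = 1/4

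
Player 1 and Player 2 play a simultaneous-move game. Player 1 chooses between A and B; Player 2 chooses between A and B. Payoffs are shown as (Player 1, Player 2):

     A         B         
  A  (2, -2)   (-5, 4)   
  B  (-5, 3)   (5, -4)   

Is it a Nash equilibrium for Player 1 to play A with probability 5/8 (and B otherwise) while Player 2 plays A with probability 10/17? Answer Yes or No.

No

Given Player 1's mix p = 5/8, Player 2's payoff from A is -1/8 but from B is 1. Player 2 strictly prefers B, so Player 2 would not mix.
So the proposed profile is not a Nash equilibrium.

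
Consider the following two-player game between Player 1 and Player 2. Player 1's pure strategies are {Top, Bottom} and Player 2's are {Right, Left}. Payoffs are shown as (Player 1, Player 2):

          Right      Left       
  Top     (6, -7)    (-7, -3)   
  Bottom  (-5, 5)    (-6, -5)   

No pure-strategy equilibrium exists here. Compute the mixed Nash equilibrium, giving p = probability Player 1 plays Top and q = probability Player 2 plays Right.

Player 1's mix must leave Player 2 indifferent between Right and Left.
  Player 2's expected payoff from Right: p·(-7) + (1−p)·5 = -12p + 5
  Player 2's expected payoff from Left: p·(-3) + (1−p)·(-5) = 2p - 5
  -12p + 5 = 2p - 5  ⇒  -14p = -10  ⇒  p = 5/7.
For Player 1 to be willing to mix, Player 1 must be indifferent between Top and Bottom, which pins down Player 2's mix.
  Player 1's payoff from Top: q·6 + (1−q)·(-7) = 13q - 7
  Player 1's payoff from Bottom: q·(-5) + (1−q)·(-6) = q - 6
  13q - 7 = q - 6  ⇒  12q = 1  ⇒  q = 1/12.

p = 5/7, q = 1/12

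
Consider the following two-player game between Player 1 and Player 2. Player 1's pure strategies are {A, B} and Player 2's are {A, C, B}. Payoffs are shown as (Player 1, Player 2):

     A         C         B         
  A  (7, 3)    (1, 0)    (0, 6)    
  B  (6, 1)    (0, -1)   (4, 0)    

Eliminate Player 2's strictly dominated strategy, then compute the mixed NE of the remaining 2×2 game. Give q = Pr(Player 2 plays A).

Player 2's strategy C is strictly dominated by A: 3 > 0 and 1 > -1. Eliminate C.
Set Player 1's expected payoff from A equal to that from B:
  Player 1's payoff to A: q·7 + (1−q)·0 = 7q
  Player 1's payoff to B: q·6 + (1−q)·4 = 2q + 4
  7q = 2q + 4  ⇒  5q = 4  ⇒  q = 4/5.

q = 4/5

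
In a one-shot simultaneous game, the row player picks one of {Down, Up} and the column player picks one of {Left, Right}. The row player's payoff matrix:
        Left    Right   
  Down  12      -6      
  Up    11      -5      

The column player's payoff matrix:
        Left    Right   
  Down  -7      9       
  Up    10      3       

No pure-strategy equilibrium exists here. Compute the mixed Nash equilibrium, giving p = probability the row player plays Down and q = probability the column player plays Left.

p = 7/23, q = 1/2

In a mixed equilibrium the column player is indifferent between Left and Right; this condition fixes p.
  the column player's payoff from Left: p·(-7) + (1−p)·10 = -17p + 10
  the column player's payoff from Right: p·9 + (1−p)·3 = 6p + 3
  -17p + 10 = 6p + 3  ⇒  -23p = -7  ⇒  p = 7/23.
The row player's indifference between Down and Up determines the column player's mixing probability q:
  the row player's payoff to Down: q·12 + (1−q)·(-6) = 18q - 6
  the row player's payoff to Up: q·11 + (1−q)·(-5) = 16q - 5
  18q - 6 = 16q - 5  ⇒  2q = 1  ⇒  q = 1/2.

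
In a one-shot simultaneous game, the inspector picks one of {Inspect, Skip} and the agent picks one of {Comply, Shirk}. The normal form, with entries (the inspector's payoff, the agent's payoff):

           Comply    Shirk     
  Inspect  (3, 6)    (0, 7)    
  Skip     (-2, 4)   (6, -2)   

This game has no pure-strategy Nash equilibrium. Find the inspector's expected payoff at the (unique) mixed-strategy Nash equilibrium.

18/11

Set the inspector's expected payoff from Inspect equal to that from Skip:
  the inspector's payoff from Inspect: q·3 + (1−q)·0 = 3q
  the inspector's payoff from Skip: q·(-2) + (1−q)·6 = -8q + 6
  3q = -8q + 6  ⇒  11q = 6  ⇒  q = 6/11.
At equilibrium the inspector is indifferent across rows, so the inspector's payoff equals the payoff from Inspect: (6/11)·3 + (5/11)·0 = 18/11.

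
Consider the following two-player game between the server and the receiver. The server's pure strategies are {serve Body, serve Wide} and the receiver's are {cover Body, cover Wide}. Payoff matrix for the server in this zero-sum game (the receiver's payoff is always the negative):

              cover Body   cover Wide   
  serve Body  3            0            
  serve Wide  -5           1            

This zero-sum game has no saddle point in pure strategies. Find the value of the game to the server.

In a mixed equilibrium the server is indifferent between serve Body and serve Wide; this condition fixes q.
  the server's expected payoff from serve Body: q·3 + (1−q)·0 = 3q
  the server's expected payoff from serve Wide: q·(-5) + (1−q)·1 = -6q + 1
  3q = -6q + 1  ⇒  9q = 1  ⇒  q = 1/9.
The value is the server's expected payoff against this mix (using serve Body): (1/9)·3 + (8/9)·0 = 1/3.

v = 1/3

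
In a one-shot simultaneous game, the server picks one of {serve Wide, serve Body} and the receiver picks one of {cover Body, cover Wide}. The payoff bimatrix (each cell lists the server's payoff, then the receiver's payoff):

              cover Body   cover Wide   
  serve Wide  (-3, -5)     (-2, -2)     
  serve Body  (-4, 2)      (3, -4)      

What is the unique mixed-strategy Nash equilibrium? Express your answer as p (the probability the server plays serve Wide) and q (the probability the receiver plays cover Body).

For the receiver to be willing to mix, the receiver must be indifferent between cover Body and cover Wide, which pins down the server's mix.
  the receiver's expected payoff from cover Body: p·(-5) + (1−p)·2 = -7p + 2
  the receiver's expected payoff from cover Wide: p·(-2) + (1−p)·(-4) = 2p - 4
  -7p + 2 = 2p - 4  ⇒  -9p = -6  ⇒  p = 2/3.
The receiver's mix must leave the server indifferent between serve Wide and serve Body.
  the server's payoff from serve Wide: q·(-3) + (1−q)·(-2) = -q - 2
  the server's payoff from serve Body: q·(-4) + (1−q)·3 = -7q + 3
  -q - 2 = -7q + 3  ⇒  6q = 5  ⇒  q = 5/6.

p = 2/3, q = 5/6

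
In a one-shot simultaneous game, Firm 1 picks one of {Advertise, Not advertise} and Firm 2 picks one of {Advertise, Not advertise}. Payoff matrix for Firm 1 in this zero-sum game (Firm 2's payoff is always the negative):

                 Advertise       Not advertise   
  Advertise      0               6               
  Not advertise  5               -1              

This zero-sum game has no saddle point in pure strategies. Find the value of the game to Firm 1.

v = 5/2

Firm 2's mix must leave Firm 1 indifferent between Advertise and Not advertise.
  Firm 1's payoff to Advertise: q·0 + (1−q)·6 = -6q + 6
  Firm 1's payoff to Not advertise: q·5 + (1−q)·(-1) = 6q - 1
  -6q + 6 = 6q - 1  ⇒  -12q = -7  ⇒  q = 7/12.
The value is Firm 1's expected payoff against this mix (using Advertise): (7/12)·0 + (5/12)·6 = 5/2.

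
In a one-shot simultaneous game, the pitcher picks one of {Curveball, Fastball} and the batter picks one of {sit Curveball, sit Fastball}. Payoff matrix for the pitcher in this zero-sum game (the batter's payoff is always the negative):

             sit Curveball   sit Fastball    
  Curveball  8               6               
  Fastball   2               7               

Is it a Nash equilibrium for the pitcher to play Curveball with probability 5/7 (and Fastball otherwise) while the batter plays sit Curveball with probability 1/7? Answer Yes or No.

Yes

Check the batter's indifference given the pitcher's mix p = 5/7:
  payoff from sit Curveball = -44/7; payoff from sit Fastball = -44/7 — equal.
Check the pitcher's indifference given the batter's mix q = 1/7:
  payoff from Curveball = 44/7; payoff from Fastball = 44/7 — equal.
Both players are indifferent, so neither can profitably deviate.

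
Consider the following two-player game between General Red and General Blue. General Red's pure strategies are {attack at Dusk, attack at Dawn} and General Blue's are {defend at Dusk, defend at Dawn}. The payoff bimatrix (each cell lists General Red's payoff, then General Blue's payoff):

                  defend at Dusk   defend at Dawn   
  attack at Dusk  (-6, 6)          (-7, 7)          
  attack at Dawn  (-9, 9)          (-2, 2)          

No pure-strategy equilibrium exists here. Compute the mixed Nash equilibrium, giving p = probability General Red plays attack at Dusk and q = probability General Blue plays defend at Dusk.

p = 7/8, q = 5/8

General Red's mix must leave General Blue indifferent between defend at Dusk and defend at Dawn.
  General Blue's payoff to defend at Dusk: p·6 + (1−p)·9 = -3p + 9
  General Blue's payoff to defend at Dawn: p·7 + (1−p)·2 = 5p + 2
  -3p + 9 = 5p + 2  ⇒  -8p = -7  ⇒  p = 7/8.
General Blue's mix must leave General Red indifferent between attack at Dusk and attack at Dawn.
  General Red's expected payoff from attack at Dusk: q·(-6) + (1−q)·(-7) = q - 7
  General Red's expected payoff from attack at Dawn: q·(-9) + (1−q)·(-2) = -7q - 2
  q - 7 = -7q - 2  ⇒  8q = 5  ⇒  q = 5/8.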